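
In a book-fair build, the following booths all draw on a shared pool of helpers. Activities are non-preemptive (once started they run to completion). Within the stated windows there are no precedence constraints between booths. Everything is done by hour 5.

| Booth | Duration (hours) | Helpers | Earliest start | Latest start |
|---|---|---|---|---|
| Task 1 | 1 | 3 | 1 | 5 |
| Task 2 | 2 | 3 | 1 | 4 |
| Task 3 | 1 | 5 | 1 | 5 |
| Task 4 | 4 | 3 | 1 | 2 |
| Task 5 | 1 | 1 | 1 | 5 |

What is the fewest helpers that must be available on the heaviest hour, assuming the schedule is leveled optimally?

Early-start (Task 1@1, Task 2@1, Task 3@1, Task 4@1, Task 5@1) gives peak 15: h1:15  h2:6  h3:3  h4:3  h5:0.
Shift Task 2→2, Task 3→5, Task 5→4.
Schedule Task 1@1, Task 2@2, Task 3@5, Task 4@1, Task 5@4: h1:6  h2:6  h3:6  h4:4  h5:5 — peak 6.
Total helper-hours = 27 over 5 hours ⇒ peak ≥ ⌈27/5⌉ = 6, so 6 is optimal.

6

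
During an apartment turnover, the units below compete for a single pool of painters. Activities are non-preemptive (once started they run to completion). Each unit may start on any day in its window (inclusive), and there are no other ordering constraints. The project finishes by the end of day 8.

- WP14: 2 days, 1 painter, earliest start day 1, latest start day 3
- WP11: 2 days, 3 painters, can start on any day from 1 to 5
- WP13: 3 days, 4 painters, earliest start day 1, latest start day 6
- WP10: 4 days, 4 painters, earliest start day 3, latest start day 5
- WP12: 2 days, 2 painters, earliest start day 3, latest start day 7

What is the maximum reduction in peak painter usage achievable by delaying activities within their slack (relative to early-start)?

3

Early-start peak: d1:8  d2:8  d3:10  d4:6  d5:4  d6:4  d7:0  d8:0 ⇒ 10.
Leveled (WP14@1, WP11@3, WP13@1, WP10@4, WP12@5): d1:5  d2:5  d3:7  d4:7  d5:6  d6:6  d7:4  d8:0 ⇒ 7.
Reduction 10 − 7 = 3.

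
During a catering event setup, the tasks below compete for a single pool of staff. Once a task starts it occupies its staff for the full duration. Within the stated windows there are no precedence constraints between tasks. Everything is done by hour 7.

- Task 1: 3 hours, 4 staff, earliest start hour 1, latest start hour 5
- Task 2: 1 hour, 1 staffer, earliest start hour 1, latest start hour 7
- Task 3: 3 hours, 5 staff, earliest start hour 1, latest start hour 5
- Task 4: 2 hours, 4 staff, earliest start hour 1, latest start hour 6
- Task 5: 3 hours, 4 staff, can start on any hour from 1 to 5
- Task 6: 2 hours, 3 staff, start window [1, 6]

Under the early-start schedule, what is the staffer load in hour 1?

21

At early start, hour 1 has: Task 1, Task 2, Task 3, Task 4, Task 5, Task 6.
Demand: 4 + 1 + 5 + 4 + 4 + 3 = 21.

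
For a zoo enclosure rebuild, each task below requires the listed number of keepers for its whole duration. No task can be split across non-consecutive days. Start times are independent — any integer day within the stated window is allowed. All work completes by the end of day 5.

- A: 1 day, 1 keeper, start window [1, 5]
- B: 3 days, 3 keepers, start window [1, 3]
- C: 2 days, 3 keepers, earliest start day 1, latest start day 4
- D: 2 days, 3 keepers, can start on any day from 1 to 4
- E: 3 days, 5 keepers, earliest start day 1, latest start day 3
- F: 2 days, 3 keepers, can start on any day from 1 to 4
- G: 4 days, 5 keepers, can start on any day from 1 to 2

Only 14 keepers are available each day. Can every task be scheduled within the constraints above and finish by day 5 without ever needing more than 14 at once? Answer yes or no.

Schedule A@1, B@1, C@1, D@1, E@3, F@4, G@2: d1:10  d2:14  d3:13  d4:13  d5:13 — peak 14 ≤ 14.

yes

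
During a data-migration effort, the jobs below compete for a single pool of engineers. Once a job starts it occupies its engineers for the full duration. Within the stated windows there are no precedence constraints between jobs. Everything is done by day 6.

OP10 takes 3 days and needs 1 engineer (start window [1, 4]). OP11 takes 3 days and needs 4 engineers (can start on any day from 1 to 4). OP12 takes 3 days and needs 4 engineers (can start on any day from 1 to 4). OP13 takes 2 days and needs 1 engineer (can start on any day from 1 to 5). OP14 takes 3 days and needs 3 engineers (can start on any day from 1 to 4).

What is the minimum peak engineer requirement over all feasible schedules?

7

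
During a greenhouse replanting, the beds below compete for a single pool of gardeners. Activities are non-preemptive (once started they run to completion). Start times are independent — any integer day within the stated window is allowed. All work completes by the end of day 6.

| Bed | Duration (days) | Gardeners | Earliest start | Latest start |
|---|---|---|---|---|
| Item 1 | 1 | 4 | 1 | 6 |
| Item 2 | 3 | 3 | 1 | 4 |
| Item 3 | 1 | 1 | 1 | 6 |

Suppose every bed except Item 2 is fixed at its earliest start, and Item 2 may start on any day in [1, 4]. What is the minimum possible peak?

Item 2@1: d1:8  d2:3  d3:3  d4:0  d5:0  d6:0 → peak 8
Item 2@2: d1:5  d2:3  d3:3  d4:3  d5:0  d6:0 → peak 5
Item 2@3: d1:5  d2:0  d3:3  d4:3  d5:3  d6:0 → peak 5
Item 2@4: d1:5  d2:0  d3:0  d4:3  d5:3  d6:3 → peak 5
Best is Item 2@2, peak 5.

5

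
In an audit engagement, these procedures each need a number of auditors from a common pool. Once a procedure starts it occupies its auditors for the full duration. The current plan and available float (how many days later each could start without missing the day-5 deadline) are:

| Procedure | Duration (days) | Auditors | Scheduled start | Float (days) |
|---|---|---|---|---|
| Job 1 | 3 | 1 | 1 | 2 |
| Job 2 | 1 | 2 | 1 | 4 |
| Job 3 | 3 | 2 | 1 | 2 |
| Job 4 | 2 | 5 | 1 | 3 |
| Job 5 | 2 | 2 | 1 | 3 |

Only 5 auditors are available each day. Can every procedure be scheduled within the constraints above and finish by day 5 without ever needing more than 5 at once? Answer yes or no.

yes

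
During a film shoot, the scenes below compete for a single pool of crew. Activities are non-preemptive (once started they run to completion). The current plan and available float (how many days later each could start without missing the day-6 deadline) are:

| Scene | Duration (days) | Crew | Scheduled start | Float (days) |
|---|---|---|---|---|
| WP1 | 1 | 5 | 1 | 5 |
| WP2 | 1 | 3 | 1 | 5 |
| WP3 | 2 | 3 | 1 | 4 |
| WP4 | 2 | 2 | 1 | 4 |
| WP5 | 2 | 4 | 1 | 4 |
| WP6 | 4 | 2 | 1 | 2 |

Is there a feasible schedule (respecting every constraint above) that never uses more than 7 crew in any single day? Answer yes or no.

yes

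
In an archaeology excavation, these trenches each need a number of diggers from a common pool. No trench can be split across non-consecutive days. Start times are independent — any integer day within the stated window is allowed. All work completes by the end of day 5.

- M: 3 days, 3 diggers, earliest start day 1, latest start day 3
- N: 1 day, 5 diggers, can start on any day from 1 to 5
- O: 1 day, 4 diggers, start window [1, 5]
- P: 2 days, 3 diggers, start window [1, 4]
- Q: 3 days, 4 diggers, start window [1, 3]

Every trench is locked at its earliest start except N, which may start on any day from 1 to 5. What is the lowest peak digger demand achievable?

14

N@1: d1:19  d2:10  d3:7  d4:0  d5:0 → peak 19
N@2: d1:14  d2:15  d3:7  d4:0  d5:0 → peak 15
N@3: d1:14  d2:10  d3:12  d4:0  d5:0 → peak 14
N@4: d1:14  d2:10  d3:7  d4:5  d5:0 → peak 14
N@5: d1:14  d2:10  d3:7  d4:0  d5:5 → peak 14
Best is N@3, peak 14.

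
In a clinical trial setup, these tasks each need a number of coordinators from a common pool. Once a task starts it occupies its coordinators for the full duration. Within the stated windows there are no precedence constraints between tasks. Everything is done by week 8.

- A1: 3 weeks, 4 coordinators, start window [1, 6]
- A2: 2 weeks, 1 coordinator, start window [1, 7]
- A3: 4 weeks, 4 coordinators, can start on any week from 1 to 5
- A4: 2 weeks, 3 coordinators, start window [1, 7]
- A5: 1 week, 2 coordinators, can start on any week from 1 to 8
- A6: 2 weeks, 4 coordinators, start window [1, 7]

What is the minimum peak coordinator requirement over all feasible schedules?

Early-start (A1@1, A2@1, A3@1, A4@1, A5@1, A6@1) gives peak 18: w1:18  w2:16  w3:8  w4:4  w5:0  w6:0  w7:0  w8:0.
Shift A3→3, A5→4, A6→5.
Schedule A1@1, A2@1, A3@3, A4@1, A5@4, A6@5: w1:8  w2:8  w3:8  w4:6  w5:8  w6:8  w7:0  w8:0 — peak 8.

8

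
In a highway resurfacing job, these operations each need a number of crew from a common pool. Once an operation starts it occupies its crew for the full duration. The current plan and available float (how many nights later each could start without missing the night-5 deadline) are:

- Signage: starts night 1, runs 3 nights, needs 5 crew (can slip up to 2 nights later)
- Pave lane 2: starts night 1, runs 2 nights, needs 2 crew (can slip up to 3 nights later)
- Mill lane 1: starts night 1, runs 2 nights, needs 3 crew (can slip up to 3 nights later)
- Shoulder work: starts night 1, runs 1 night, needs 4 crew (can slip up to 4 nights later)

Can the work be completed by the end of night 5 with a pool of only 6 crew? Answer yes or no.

no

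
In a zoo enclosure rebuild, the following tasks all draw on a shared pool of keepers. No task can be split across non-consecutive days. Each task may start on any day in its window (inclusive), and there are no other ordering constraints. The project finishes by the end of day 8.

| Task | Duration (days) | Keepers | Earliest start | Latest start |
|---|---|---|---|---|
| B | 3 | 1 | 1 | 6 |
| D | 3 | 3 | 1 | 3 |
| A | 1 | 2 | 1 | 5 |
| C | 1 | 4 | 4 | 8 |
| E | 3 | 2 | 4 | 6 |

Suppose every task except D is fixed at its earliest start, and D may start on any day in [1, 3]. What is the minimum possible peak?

D@1: d1:6  d2:4  d3:4  d4:6  d5:2  d6:2  d7:0  d8:0 → peak 6
D@2: d1:3  d2:4  d3:4  d4:9  d5:2  d6:2  d7:0  d8:0 → peak 9
D@3: d1:3  d2:1  d3:4  d4:9  d5:5  d6:2  d7:0  d8:0 → peak 9
Best is D@1, peak 6.

6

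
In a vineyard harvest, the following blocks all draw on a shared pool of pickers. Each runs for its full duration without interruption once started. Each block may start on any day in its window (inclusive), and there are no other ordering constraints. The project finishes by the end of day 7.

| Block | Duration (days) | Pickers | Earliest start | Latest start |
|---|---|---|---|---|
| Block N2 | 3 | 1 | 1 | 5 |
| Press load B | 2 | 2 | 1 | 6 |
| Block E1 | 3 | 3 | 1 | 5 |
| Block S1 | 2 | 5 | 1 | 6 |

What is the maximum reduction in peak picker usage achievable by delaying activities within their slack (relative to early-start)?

6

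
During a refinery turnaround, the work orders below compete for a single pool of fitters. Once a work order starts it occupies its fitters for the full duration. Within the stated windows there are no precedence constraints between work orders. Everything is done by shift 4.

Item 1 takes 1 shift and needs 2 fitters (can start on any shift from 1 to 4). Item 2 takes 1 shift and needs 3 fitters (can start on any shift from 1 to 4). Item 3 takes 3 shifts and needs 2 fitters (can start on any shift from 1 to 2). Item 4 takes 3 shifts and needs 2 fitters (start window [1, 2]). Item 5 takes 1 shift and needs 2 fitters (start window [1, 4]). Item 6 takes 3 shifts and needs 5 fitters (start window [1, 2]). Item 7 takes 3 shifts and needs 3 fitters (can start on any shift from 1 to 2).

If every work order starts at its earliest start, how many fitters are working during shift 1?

At early start, shift 1 has: Item 1, Item 2, Item 3, Item 4, Item 5, Item 6, Item 7.
Demand: 2 + 3 + 2 + 2 + 2 + 5 + 3 = 19.

19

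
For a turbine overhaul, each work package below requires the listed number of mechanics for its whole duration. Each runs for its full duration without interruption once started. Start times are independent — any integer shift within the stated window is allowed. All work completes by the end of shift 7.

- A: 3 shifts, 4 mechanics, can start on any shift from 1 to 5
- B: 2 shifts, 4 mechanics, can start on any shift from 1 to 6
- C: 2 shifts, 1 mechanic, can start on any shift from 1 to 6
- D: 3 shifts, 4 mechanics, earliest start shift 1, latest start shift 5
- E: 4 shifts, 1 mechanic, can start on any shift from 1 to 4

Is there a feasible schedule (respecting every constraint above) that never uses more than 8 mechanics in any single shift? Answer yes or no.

yes

Schedule A@1, B@1, C@3, D@4, E@3: s1:8  s2:8  s3:6  s4:6  s5:5  s6:5  s7:0 — peak 8 ≤ 8.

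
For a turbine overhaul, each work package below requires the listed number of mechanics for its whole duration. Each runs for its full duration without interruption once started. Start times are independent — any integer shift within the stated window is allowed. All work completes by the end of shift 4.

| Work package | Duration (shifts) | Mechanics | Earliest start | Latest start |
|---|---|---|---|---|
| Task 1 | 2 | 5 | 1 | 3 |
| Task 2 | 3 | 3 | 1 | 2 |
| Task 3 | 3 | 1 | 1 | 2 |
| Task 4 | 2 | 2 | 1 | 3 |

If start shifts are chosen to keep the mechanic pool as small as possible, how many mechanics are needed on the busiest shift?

Early-start (Task 1@1, Task 2@1, Task 3@1, Task 4@1) gives peak 11: s1:11  s2:11  s3:4  s4:0.
Shift Task 4→3.
Schedule Task 1@1, Task 2@1, Task 3@1, Task 4@3: s1:9  s2:9  s3:6  s4:2 — peak 9.

9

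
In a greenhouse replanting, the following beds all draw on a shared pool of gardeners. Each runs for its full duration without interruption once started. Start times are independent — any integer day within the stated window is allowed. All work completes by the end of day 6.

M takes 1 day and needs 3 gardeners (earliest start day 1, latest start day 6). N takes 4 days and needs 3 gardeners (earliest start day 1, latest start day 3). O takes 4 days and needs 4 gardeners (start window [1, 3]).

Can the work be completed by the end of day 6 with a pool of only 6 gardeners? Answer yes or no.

no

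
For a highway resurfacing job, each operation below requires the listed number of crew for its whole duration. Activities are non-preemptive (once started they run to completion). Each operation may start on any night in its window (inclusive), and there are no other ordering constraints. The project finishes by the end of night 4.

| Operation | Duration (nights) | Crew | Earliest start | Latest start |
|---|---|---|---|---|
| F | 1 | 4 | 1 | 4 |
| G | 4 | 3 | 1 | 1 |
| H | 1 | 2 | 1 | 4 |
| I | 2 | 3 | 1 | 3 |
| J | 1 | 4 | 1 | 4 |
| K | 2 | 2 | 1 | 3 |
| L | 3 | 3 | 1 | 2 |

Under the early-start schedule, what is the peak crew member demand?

Early-start schedule: F@1, G@1, H@1, I@1, J@1, K@1, L@1.
Load per night: night 1: 21, night 2: 11, night 3: 6, night 4: 3.
Peak is 21.

21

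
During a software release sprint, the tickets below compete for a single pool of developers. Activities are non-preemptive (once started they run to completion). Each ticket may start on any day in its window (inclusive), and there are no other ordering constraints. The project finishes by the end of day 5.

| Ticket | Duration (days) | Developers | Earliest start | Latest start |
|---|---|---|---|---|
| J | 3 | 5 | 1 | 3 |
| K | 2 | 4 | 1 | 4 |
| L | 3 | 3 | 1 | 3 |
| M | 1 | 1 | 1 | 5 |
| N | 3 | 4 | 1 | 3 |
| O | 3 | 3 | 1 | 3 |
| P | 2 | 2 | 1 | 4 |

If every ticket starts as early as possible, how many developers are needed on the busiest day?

Early-start schedule: J@1, K@1, L@1, M@1, N@1, O@1, P@1.
Load per day: day 1: 22, day 2: 21, day 3: 15, day 4: 0, day 5: 0.
Peak is 22.

22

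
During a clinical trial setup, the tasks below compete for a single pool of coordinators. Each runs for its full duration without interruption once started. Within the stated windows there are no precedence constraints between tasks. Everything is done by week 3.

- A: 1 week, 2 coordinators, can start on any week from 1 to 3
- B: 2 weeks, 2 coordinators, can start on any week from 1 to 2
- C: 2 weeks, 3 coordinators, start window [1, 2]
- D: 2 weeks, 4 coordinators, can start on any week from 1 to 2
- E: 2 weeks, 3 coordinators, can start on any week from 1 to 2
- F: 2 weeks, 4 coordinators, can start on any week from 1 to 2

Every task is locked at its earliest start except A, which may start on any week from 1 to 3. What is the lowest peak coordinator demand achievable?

16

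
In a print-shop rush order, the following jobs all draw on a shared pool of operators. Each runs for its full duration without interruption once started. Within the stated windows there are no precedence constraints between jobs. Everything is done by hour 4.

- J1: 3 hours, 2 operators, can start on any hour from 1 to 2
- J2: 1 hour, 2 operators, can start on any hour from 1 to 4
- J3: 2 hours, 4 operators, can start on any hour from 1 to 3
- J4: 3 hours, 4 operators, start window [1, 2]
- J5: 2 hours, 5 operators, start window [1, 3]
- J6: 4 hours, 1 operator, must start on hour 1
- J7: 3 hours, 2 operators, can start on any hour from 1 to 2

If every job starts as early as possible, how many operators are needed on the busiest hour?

Early-start schedule: J1@1, J2@1, J3@1, J4@1, J5@1, J6@1, J7@1.
Load per hour: hour 1: 20, hour 2: 18, hour 3: 9, hour 4: 1.
Peak is 20.

20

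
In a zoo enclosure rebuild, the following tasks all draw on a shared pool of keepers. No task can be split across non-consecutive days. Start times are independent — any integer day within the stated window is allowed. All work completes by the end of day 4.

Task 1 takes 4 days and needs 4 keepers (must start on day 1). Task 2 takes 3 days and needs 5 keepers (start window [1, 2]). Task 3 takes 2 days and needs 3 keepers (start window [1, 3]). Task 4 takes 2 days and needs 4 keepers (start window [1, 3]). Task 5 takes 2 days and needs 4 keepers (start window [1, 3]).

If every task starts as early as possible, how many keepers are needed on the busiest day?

20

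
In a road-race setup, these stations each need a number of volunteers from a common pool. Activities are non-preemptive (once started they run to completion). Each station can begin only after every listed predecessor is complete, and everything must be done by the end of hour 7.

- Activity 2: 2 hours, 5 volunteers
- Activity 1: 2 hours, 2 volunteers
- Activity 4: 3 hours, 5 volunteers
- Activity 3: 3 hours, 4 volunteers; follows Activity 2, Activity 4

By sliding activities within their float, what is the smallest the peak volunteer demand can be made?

Early-start (Activity 2@1, Activity 1@1, Activity 4@1, Activity 3@4) gives peak 12: h1:12  h2:12  h3:5  h4:4  h5:4  h6:4  h7:0.
Shift Activity 1→3.
Schedule Activity 2@1, Activity 1@3, Activity 4@1, Activity 3@4: h1:10  h2:10  h3:7  h4:6  h5:4  h6:4  h7:0 — peak 10.

10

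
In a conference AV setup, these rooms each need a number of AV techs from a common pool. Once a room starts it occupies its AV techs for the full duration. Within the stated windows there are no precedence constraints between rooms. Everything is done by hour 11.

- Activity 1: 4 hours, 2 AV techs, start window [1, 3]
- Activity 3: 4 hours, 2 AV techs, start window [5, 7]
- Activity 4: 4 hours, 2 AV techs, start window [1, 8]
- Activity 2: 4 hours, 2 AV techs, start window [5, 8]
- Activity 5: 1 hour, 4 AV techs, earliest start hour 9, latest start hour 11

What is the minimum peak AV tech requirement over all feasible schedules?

Schedule Activity 1@1, Activity 3@5, Activity 4@1, Activity 2@5, Activity 5@9: h1:4  h2:4  h3:4  h4:4  h5:4  h6:4  h7:4  h8:4  h9:4  h10:0  h11:0 — peak 4.
Total AV tech-hours = 36 over 11 hours ⇒ peak ≥ ⌈36/11⌉ = 4, so 4 is optimal.

4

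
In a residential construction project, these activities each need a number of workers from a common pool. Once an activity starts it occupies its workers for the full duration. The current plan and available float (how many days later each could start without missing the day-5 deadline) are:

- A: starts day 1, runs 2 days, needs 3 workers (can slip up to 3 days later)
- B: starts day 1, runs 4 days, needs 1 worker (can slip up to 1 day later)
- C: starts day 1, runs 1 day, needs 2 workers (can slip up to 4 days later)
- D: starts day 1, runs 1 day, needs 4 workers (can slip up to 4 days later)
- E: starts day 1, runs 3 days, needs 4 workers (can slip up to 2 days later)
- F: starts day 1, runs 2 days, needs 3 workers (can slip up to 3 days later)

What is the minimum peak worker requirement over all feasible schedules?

8

Early-start (A@1, B@1, C@1, D@1, E@1, F@1) gives peak 17: d1:17  d2:11  d3:5  d4:1  d5:0.
Shift D→2, E→3, F→3.
Schedule A@1, B@1, C@1, D@2, E@3, F@3: d1:6  d2:8  d3:8  d4:8  d5:4 — peak 8.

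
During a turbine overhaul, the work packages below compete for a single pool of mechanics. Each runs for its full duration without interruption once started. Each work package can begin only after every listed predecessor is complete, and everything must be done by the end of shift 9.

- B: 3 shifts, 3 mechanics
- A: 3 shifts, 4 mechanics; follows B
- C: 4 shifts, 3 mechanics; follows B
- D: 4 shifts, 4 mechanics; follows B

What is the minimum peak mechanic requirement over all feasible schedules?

11

Schedule B@1, A@4, C@4, D@4: s1:3  s2:3  s3:3  s4:11  s5:11  s6:11  s7:7  s8:0  s9:0 — peak 11.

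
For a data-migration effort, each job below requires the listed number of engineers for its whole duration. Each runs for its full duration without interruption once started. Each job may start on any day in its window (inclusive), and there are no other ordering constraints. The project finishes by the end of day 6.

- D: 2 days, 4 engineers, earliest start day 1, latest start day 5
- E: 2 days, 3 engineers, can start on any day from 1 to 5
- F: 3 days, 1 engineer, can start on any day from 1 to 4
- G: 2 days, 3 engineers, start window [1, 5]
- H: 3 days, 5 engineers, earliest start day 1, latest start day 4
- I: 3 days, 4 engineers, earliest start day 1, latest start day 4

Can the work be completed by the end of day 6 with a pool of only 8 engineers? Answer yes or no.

no

Total engineer-days = 50; over 6 days the average is 50/6 > 8, so some day must exceed 8.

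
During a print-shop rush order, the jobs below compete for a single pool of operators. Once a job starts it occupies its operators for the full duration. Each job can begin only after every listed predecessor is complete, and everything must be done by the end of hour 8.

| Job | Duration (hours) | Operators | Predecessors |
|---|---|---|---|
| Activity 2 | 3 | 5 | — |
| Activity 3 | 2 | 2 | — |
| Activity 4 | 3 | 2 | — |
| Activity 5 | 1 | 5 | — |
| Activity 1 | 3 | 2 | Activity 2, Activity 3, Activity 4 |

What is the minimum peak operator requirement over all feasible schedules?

Early-start (Activity 2@1, Activity 3@1, Activity 4@1, Activity 5@1, Activity 1@4) gives peak 14: h1:14  h2:9  h3:7  h4:2  h5:2  h6:2  h7:0  h8:0.
Shift Activity 4→3, Activity 5→4, Activity 1→6.
Schedule Activity 2@1, Activity 3@1, Activity 4@3, Activity 5@4, Activity 1@6: h1:7  h2:7  h3:7  h4:7  h5:2  h6:2  h7:2  h8:2 — peak 7.

7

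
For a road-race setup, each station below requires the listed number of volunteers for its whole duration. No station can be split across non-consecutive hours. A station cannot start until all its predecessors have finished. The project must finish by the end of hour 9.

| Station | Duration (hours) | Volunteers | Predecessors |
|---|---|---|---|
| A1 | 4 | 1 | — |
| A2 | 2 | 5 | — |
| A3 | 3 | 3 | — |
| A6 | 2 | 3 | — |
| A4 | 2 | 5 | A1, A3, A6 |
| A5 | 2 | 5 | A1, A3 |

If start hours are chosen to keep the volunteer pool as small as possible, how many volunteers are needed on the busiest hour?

7

Early-start (A1@1, A2@1, A3@1, A6@1, A4@5, A5@5) gives peak 12: h1:12  h2:12  h3:4  h4:1  h5:10  h6:10  h7:0  h8:0  h9:0.
Shift A3→3, A6→3, A4→6, A5→8.
Schedule A1@1, A2@1, A3@3, A6@3, A4@6, A5@8: h1:6  h2:6  h3:7  h4:7  h5:3  h6:5  h7:5  h8:5  h9:5 — peak 7.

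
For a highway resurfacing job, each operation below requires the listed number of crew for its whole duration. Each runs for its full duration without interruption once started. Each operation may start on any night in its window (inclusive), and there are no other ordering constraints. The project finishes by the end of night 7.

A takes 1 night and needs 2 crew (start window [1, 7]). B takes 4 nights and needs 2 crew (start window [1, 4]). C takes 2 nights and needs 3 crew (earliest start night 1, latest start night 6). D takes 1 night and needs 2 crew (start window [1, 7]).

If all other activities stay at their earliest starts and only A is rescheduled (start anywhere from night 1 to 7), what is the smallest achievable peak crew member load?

7

A@1: n1:9  n2:5  n3:2  n4:2  n5:0  n6:0  n7:0 → peak 9
A@2: n1:7  n2:7  n3:2  n4:2  n5:0  n6:0  n7:0 → peak 7
A@3: n1:7  n2:5  n3:4  n4:2  n5:0  n6:0  n7:0 → peak 7
A@4: n1:7  n2:5  n3:2  n4:4  n5:0  n6:0  n7:0 → peak 7
A@5: n1:7  n2:5  n3:2  n4:2  n5:2  n6:0  n7:0 → peak 7
A@6: n1:7  n2:5  n3:2  n4:2  n5:0  n6:2  n7:0 → peak 7
A@7: n1:7  n2:5  n3:2  n4:2  n5:0  n6:0  n7:2 → peak 7
Best is A@2, peak 7.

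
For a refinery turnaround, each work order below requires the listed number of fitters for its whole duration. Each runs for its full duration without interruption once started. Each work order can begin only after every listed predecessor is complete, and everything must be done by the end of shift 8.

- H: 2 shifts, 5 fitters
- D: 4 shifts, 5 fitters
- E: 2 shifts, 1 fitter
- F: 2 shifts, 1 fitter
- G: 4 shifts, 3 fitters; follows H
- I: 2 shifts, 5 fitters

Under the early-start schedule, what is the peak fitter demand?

17

Early-start schedule: H@1, D@1, E@1, F@1, G@3, I@1.
Load per shift: shift 1: 17, shift 2: 17, shift 3: 8, shift 4: 8, shift 5: 3, shift 6: 3, shift 7: 0, shift 8: 0.
Peak is 17.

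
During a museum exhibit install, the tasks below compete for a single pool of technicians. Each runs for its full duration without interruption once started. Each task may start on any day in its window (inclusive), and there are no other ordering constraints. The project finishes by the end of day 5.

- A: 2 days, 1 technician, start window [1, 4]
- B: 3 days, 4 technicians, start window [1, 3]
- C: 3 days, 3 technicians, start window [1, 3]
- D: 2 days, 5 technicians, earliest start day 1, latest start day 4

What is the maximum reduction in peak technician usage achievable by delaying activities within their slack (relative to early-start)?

6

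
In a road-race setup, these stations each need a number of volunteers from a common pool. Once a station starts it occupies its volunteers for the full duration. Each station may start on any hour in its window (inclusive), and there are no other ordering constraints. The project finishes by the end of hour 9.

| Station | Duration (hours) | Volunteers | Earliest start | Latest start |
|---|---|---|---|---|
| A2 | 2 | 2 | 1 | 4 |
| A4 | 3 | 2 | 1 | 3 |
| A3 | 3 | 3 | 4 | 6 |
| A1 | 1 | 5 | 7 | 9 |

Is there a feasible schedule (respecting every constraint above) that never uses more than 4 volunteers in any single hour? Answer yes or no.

The minimum achievable peak is 5; 4 < 5, so no feasible schedule stays within the cap.

no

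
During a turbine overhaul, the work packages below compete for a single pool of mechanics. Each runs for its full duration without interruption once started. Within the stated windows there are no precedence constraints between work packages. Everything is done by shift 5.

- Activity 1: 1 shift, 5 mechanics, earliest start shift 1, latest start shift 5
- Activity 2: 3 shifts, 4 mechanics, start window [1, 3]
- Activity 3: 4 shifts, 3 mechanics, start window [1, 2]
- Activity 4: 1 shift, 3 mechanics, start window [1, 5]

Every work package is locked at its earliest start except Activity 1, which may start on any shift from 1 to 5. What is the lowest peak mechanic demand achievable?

10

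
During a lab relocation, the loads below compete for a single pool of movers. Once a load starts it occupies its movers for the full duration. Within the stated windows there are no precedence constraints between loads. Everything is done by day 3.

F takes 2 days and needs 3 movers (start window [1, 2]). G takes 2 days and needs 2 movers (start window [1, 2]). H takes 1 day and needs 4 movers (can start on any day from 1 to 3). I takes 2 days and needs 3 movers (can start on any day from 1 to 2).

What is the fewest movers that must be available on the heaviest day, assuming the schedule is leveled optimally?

8

Early-start (F@1, G@1, H@1, I@1) gives peak 12: d1:12  d2:8  d3:0.
Shift H→3.
Schedule F@1, G@1, H@3, I@1: d1:8  d2:8  d3:4 — peak 8.
No arrangement of the 24 feasible schedules does better.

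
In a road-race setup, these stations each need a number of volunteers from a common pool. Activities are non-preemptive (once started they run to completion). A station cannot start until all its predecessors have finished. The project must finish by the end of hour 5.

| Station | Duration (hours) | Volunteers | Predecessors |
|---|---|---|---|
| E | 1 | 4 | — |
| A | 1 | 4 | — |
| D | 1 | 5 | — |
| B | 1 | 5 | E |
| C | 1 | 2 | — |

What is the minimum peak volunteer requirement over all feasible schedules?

Early-start (E@1, A@1, D@1, B@2, C@1) gives peak 15: h1:15  h2:5  h3:0  h4:0  h5:0.
Shift A→2, D→3, B→4, C→5.
Schedule E@1, A@2, D@3, B@4, C@5: h1:4  h2:4  h3:5  h4:5  h5:2 — peak 5.

5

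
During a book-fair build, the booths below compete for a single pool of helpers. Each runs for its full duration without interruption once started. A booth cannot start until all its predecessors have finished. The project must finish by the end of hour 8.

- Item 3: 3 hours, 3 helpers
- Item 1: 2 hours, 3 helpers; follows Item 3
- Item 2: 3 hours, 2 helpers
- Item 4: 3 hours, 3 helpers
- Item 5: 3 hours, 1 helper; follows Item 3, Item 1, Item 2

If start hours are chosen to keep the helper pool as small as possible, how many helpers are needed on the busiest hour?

5

Early-start (Item 3@1, Item 1@4, Item 2@1, Item 4@1, Item 5@6) gives peak 8: h1:8  h2:8  h3:8  h4:3  h5:3  h6:1  h7:1  h8:1.
Shift Item 4→6.
Schedule Item 3@1, Item 1@4, Item 2@1, Item 4@6, Item 5@6: h1:5  h2:5  h3:5  h4:3  h5:3  h6:4  h7:4  h8:4 — peak 5.
Total helper-hours = 33 over 8 hours ⇒ peak ≥ ⌈33/8⌉ = 5, so 5 is optimal.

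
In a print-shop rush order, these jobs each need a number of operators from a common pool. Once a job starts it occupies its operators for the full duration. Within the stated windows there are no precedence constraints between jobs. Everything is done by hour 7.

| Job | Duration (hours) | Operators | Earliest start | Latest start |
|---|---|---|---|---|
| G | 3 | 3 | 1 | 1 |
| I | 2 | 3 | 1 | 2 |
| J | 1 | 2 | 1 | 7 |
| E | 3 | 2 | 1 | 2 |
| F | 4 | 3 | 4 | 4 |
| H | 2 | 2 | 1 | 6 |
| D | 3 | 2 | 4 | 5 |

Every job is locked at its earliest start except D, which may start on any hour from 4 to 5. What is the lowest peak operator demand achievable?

12

D@4: h1:12  h2:10  h3:5  h4:5  h5:5  h6:5  h7:3 → peak 12
D@5: h1:12  h2:10  h3:5  h4:3  h5:5  h6:5  h7:5 → peak 12
Best is D@4, peak 12.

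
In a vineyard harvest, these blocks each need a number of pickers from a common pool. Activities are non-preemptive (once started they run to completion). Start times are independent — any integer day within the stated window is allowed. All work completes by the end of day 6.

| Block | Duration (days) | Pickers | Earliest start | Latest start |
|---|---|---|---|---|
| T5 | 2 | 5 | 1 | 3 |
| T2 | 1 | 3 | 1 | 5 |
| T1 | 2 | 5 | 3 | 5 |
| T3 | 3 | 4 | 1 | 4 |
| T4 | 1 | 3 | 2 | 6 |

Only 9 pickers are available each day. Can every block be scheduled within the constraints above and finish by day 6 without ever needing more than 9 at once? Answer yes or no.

Schedule T5@1, T2@1, T1@3, T3@2, T4@5: d1:8  d2:9  d3:9  d4:9  d5:3  d6:0 — peak 9 ≤ 9.

yes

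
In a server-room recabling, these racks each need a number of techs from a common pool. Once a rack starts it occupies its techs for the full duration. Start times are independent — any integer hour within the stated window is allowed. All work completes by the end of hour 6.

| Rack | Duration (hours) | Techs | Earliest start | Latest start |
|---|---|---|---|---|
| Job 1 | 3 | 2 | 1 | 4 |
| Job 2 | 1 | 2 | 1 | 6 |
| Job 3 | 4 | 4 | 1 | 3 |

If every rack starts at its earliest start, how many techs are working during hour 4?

4

At early start, hour 4 has: Job 3.
Demand: 4 = 4.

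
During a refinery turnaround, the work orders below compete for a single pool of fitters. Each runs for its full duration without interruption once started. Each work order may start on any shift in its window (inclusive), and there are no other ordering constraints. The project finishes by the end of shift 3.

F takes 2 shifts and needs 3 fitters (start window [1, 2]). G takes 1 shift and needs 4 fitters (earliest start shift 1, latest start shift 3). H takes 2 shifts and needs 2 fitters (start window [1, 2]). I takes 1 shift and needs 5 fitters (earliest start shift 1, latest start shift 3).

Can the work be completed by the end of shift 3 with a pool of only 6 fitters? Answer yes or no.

Total fitter-shifts = 19; over 3 shifts the average is 19/3 > 6, so some shift must exceed 6.

no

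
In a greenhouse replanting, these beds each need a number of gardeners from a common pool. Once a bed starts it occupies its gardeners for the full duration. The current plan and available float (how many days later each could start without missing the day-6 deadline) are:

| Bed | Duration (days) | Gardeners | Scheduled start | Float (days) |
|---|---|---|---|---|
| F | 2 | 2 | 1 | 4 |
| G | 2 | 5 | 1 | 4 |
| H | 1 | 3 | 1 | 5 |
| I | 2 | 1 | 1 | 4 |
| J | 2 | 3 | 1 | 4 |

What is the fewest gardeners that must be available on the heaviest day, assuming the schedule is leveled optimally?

5

Early-start (F@1, G@1, H@1, I@1, J@1) gives peak 14: d1:14  d2:11  d3:0  d4:0  d5:0  d6:0.
Shift G→3, I→5, J→5.
Schedule F@1, G@3, H@1, I@5, J@5: d1:5  d2:2  d3:5  d4:5  d5:4  d6:4 — peak 5.
Total gardener-days = 25 over 6 days ⇒ peak ≥ ⌈25/6⌉ = 5, so 5 is optimal.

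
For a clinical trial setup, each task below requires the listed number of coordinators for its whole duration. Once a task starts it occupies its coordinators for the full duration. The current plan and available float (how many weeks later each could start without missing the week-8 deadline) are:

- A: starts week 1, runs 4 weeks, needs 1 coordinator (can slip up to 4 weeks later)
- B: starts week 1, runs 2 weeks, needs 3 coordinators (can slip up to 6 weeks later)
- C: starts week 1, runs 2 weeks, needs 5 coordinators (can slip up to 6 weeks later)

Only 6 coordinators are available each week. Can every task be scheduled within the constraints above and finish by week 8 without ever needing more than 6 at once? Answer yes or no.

yes

Schedule A@1, B@1, C@5: w1:4  w2:4  w3:1  w4:1  w5:5  w6:5  w7:0  w8:0 — peak 5 ≤ 6.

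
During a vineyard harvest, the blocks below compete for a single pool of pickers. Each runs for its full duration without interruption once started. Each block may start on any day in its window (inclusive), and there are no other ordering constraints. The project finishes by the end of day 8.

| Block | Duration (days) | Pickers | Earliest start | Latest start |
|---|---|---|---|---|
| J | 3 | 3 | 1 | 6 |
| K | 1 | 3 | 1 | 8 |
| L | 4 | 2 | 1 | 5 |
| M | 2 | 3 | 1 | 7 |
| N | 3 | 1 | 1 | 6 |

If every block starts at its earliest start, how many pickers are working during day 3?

6

At early start, day 3 has: J, L, N.
Demand: 3 + 2 + 1 = 6.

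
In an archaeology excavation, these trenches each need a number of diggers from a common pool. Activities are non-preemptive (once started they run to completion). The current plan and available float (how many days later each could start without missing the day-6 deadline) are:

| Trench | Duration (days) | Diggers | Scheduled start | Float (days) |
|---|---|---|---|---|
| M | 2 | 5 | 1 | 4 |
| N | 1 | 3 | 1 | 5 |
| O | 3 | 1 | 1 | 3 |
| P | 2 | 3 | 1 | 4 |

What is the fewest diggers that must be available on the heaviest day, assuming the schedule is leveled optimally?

5

Early-start (M@1, N@1, O@1, P@1) gives peak 12: d1:12  d2:9  d3:1  d4:0  d5:0  d6:0.
Shift N→3, O→3, P→4.
Schedule M@1, N@3, O@3, P@4: d1:5  d2:5  d3:4  d4:4  d5:4  d6:0 — peak 5.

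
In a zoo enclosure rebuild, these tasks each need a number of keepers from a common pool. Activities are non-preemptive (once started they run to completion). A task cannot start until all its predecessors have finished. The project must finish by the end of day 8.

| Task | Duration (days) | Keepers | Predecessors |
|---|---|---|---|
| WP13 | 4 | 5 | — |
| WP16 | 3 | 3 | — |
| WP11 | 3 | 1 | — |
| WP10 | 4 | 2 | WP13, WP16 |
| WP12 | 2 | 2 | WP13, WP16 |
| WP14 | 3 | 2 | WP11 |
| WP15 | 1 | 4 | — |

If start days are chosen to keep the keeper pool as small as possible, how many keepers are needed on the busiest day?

9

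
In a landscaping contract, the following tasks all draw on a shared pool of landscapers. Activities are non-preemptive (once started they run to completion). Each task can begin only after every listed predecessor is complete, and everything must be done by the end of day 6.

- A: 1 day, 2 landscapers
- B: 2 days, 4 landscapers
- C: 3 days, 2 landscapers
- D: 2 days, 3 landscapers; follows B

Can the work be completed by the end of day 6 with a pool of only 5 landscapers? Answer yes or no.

yes

Schedule A@1, B@2, C@4, D@4: d1:2  d2:4  d3:4  d4:5  d5:5  d6:2 — peak 5 ≤ 5.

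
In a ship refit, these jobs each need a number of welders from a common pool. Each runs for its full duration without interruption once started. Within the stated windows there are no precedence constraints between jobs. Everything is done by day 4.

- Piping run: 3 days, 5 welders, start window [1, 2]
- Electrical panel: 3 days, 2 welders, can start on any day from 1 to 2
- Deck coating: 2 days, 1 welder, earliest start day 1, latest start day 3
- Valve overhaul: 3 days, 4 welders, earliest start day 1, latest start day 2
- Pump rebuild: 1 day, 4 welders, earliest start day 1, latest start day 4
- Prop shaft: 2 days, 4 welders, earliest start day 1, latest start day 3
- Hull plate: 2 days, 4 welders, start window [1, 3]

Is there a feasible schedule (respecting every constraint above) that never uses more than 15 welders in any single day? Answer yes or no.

no

The minimum achievable peak is 16; 15 < 16, so no feasible schedule stays within the cap.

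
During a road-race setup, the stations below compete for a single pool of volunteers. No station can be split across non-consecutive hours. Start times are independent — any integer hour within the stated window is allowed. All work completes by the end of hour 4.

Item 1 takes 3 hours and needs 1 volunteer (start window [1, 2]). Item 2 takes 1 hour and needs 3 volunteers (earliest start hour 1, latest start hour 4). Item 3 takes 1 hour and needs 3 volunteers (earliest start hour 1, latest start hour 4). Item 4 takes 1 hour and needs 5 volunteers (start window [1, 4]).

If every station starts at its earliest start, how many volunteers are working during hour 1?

At early start, hour 1 has: Item 1, Item 2, Item 3, Item 4.
Demand: 1 + 3 + 3 + 5 = 12.

12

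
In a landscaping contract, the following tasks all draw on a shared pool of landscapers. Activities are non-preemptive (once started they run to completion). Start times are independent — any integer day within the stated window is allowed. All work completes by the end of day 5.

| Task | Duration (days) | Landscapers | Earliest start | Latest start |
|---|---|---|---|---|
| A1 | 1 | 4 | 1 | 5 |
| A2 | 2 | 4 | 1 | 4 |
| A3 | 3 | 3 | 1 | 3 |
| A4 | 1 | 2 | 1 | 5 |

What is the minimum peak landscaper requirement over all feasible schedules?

Early-start (A1@1, A2@1, A3@1, A4@1) gives peak 13: d1:13  d2:7  d3:3  d4:0  d5:0.
Shift A2→2, A4→4.
Schedule A1@1, A2@2, A3@1, A4@4: d1:7  d2:7  d3:7  d4:2  d5:0 — peak 7.

7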